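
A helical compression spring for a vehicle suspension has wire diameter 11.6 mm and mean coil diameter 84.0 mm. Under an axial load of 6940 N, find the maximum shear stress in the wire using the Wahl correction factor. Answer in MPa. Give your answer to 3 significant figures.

Spring index C = D/d = 84.0/11.6 = 7.2414
K_W = (4C−1)/(4C−4) + 0.615/C = 27.966/24.966 + 0.0849 = 1.2051
τ₀ = 8FD/(πd³) = 8·6940·84.0/(π·11.6³) = 4.66368e+06/4903.7 = 951.05 MPa
τ_max = K·τ₀ = 1.2051 × 951.05 = 1146.1 MPa

1150 MPa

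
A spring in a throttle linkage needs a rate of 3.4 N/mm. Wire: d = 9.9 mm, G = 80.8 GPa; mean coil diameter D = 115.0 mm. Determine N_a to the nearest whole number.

19

N_a = Gd⁴/(8D³k) = (80.8×10³ × 9.9⁴)/(8 × 115.0³ × 3.4)
    = 7.76162e+08 / 4.13678e+07 = 18.76 → 19 coils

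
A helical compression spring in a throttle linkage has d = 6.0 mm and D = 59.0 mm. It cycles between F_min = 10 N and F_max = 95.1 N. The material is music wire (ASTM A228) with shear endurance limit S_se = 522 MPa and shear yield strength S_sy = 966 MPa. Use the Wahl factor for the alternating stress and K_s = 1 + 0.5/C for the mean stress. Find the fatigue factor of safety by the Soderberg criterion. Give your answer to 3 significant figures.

9.54

C = D/d = 59.0/6.0 = 9.8333; K_W = (4C−1)/(4C−4)+0.615/C = 1.1474; K_s = 1+0.5/C = 1.0508
F_a = (F_max−F_min)/2 = 42.55 N; F_m = (F_max+F_min)/2 = 52.55 N
τ_a = K_W·8F_aD/(πd³) = 1.1474 × 29.596 = 33.96 MPa
τ_m = K_s·8F_mD/(πd³) = 1.0508 × 36.552 = 38.411 MPa
Soderberg: 1/n_f = τ_a/S_se + τ_m/S_sy = 33.96/522 + 38.411/966 = 0.06506 + 0.03976 = 0.10482
n_f = 1/0.10482 = 9.54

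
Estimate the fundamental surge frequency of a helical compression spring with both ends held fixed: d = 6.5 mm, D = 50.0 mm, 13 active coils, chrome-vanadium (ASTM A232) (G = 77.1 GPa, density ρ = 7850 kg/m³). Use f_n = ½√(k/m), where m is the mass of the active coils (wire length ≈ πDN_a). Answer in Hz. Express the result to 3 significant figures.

70.5 Hz

k = Gd⁴/(8D³N_a) = (77.1×10³)(6.5⁴)/(8·50.0³·13) = 10.587 N/mm = 10587 N/m
Wire length L = πDN_a = π·50.0·13 = 2042 mm
m = ρ·(πd²/4)·L = 7850 × 33.183×10⁻⁶ m² × 2.042 m = 0.53192 kg
f_n = ½√(k/m) = 0.5·√(10587/0.53192) = 0.5·√(19903) = 70.539 Hz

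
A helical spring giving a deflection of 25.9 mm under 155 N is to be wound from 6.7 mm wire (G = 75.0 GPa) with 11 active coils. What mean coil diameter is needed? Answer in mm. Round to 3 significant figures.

66.0 mm

Required rate k = F/δ = 155/25.9 = 5.9846 N/mm
D = (Gd⁴/(8N_a·k))^(1/3) = (75.0×10³·6.7⁴/(8·11·5.9846))^(1/3)
  = (286976)^(1/3) = 65.9602 mm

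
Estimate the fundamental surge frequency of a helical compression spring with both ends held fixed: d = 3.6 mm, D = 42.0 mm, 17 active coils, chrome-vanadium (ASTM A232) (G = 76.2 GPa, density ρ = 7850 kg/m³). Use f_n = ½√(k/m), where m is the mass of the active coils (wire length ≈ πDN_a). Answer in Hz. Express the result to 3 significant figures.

42.1 Hz

k = Gd⁴/(8D³N_a) = (76.2×10³)(3.6⁴)/(8·42.0³·17) = 1.2702 N/mm = 1270.2 N/m
Wire length L = πDN_a = π·42.0·17 = 2243.1 mm
m = ρ·(πd²/4)·L = 7850 × 10.179×10⁻⁶ m² × 2.2431 m = 0.17923 kg
f_n = ½√(k/m) = 0.5·√(1270.2/0.17923) = 0.5·√(7087.1) = 42.092 Hz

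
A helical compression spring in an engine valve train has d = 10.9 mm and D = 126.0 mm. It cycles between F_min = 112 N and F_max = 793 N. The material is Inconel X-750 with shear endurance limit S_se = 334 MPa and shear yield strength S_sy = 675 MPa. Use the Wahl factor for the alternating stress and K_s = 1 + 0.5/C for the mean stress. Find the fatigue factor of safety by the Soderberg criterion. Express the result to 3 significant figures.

2.19

C = D/d = 126.0/10.9 = 11.5596; K_W = (4C−1)/(4C−4)+0.615/C = 1.1242; K_s = 1+0.5/C = 1.0433
F_a = (F_max−F_min)/2 = 340.5 N; F_m = (F_max+F_min)/2 = 452.5 N
τ_a = K_W·8F_aD/(πd³) = 1.1242 × 84.362 = 94.842 MPa
τ_m = K_s·8F_mD/(πd³) = 1.0433 × 112.11 = 116.96 MPa
Soderberg: 1/n_f = τ_a/S_se + τ_m/S_sy = 94.842/334 + 116.96/675 = 0.28396 + 0.17328 = 0.45723
n_f = 1/0.45723 = 2.187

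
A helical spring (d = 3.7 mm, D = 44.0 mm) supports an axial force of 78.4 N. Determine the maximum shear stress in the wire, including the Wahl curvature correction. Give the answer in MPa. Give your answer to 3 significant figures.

Spring index C = D/d = 44.0/3.7 = 11.8919
K_W = (4C−1)/(4C−4) + 0.615/C = 46.568/43.568 + 0.0517 = 1.1206
τ₀ = 8FD/(πd³) = 8·78.4·44.0/(π·3.7³) = 27596.8/159.13 = 173.42 MPa
τ_max = K·τ₀ = 1.1206 × 173.42 = 194.33 MPa

194 MPa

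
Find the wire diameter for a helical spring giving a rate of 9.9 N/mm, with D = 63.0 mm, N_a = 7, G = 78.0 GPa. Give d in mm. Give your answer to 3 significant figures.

6.49 mm

d = (8D³N_a·k / G)^(1/4) = (8·63.0³·7·9.9 / (78.0×10³))^0.25
  = (1777.3)^0.25 = 6.4929 mm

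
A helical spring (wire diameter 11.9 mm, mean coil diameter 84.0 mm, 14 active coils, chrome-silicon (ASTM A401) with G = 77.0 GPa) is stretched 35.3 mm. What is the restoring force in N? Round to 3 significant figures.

k = Gd⁴/(8D³N_a) = (77.0×10³)(11.9⁴)/(8·84.0³·14) = 23.261 N/mm
F = k·δ = 23.261 × 35.3 = 821.1 N

821 N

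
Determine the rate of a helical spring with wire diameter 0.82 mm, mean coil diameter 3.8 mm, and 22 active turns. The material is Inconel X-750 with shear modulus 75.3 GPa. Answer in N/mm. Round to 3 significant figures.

k = Gd⁴/(8D³N_a) = (75.3×10³ × 0.82⁴) / (8 × 3.8³ × 22)
  = 34044.8 / 9657.47 = 3.5252 N/mm

3.53 N/mm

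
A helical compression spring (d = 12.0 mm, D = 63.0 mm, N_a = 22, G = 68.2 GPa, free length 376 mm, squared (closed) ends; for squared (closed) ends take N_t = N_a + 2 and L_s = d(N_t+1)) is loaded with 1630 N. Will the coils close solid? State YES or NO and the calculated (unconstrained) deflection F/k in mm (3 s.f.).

NO, δ = 50.7 mm

k = Gd⁴/(8D³N_a) = (68.2×10³)(12.0⁴)/(8·63.0³·22) = 32.135 N/mm
N_t = 24; L_s = 12.0·25 = 300 mm; δ_solid = L₀ − L_s = 376 − 300 = 76 mm
δ = F/k = 1630/32.135 = 50.724 mm
δ < δ_solid → spring does not go solid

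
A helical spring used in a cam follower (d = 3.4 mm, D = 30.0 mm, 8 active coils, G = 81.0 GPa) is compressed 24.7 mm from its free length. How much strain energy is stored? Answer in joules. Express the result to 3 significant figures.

k = Gd⁴/(8D³N_a) = (81.0×10³)(3.4⁴)/(8·30.0³·8) = 6.2641 N/mm
U = ½kδ² = 0.5 × 6.2641 × 24.7² = 1910.8 N·mm = 1.9108 J

1.91 J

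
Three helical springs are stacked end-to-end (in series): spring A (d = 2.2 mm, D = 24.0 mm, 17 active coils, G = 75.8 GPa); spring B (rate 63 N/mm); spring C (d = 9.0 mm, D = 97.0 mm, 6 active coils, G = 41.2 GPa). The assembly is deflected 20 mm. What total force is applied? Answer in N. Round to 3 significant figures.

16.2 N

k_A = Gd⁴/(8D³N_a) = (75.8×10³)(2.2⁴)/(8·24.0³·17) = 0.94447 N/mm
k_C = Gd⁴/(8D³N_a) = (41.2×10³)(9.0⁴)/(8·97.0³·6) = 6.1704 N/mm
Series: 1/k_eq = 1/0.94447 + 1/63 + 1/6.1704 = 1.2367; k_eq = 0.80858 N/mm
F = k_eq·δ = 0.80858·20 = 16.172 N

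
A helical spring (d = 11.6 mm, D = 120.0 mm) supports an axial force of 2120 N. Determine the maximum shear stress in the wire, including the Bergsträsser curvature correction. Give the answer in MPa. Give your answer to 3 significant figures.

Spring index C = D/d = 120.0/11.6 = 10.3448
K_B = (4C+2)/(4C−3) = 43.379/38.379 = 1.1303
τ₀ = 8FD/(πd³) = 8·2120·120.0/(π·11.6³) = 2.0352e+06/4903.7 = 415.03 MPa
τ_max = K·τ₀ = 1.1303 × 415.03 = 469.1 MPa

469 MPa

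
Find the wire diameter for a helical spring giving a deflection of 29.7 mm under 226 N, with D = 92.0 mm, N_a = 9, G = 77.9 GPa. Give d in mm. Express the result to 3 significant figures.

8.60 mm

Required rate k = F/δ = 226/29.7 = 7.6094 N/mm
d = (8D³N_a·k / G)^(1/4) = (8·92.0³·9·7.6094 / (77.9×10³))^0.25
  = (5476.6)^0.25 = 8.6026 mm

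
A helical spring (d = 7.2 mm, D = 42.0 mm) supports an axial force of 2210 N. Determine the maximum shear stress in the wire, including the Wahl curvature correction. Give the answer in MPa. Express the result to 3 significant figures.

798 MPa

Spring index C = D/d = 42.0/7.2 = 5.8333
K_W = (4C−1)/(4C−4) + 0.615/C = 22.333/19.333 + 0.1054 = 1.2606
τ₀ = 8FD/(πd³) = 8·2210·42.0/(π·7.2³) = 742560/1172.6 = 633.26 MPa
τ_max = K·τ₀ = 1.2606 × 633.26 = 798.29 MPa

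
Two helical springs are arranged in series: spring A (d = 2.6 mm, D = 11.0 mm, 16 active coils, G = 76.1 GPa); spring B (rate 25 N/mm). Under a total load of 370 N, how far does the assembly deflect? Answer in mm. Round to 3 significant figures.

k_A = Gd⁴/(8D³N_a) = (76.1×10³)(2.6⁴)/(8·11.0³·16) = 20.412 N/mm
Series: 1/k_eq = 1/20.412 + 1/25 = 0.08899; k_eq = 11.237 N/mm
δ = F/k_eq = 370/11.237 = 32.926 mm

32.9 mm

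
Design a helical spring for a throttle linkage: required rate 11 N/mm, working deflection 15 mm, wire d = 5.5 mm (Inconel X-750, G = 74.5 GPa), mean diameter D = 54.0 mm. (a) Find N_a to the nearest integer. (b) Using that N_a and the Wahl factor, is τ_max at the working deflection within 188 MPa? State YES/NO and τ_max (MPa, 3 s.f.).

N_a = Gd⁴/(8D³k) = (74.5×10³)(5.5⁴)/(8·54.0³·11) = 4.92 → N_a = 5
Actual rate k = Gd⁴/(8D³·5) = 10.823 N/mm
Working load F = kδ = 10.823·15 = 162.35 N
C = 54.0/5.5 = 9.8182; K_W = (4C−1)/(4C−4)+0.615/C = 1.1477
τ_max = K_W·8FD/(πd³) = 1.1477·134.18 = 154 MPa
τ_max ≤ 188 MPa → acceptable

(a) 5 coils; (b) YES, τ_max = 154 MPa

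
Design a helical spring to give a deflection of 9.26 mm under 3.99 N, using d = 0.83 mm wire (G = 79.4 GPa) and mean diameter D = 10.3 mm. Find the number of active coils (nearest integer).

Required rate k = F/δ = 3.99/9.26 = 0.43089 N/mm
N_a = Gd⁴/(8D³k) = (79.4×10³ × 0.83⁴)/(8 × 10.3³ × 0.43089)
    = 37681.9 / 3766.72 = 10 → 10 coils

10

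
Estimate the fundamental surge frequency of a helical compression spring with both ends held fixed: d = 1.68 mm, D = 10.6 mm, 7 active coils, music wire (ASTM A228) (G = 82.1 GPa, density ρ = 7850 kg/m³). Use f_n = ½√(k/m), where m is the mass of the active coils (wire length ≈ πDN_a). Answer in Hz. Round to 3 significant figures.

777 Hz

k = Gd⁴/(8D³N_a) = (82.1×10³)(1.68⁴)/(8·10.6³·7) = 9.8056 N/mm = 9805.6 N/m
Wire length L = πDN_a = π·10.6·7 = 233.11 mm
m = ρ·(πd²/4)·L = 7850 × 2.2167×10⁻⁶ m² × 0.23311 m = 0.0040563 kg
f_n = ½√(k/m) = 0.5·√(9805.6/0.0040563) = 0.5·√(2.4174e+06) = 777.39 Hz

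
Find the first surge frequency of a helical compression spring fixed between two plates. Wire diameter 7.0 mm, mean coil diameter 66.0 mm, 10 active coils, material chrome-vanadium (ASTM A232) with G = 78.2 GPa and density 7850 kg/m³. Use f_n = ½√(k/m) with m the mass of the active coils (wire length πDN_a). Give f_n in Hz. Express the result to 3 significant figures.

k = Gd⁴/(8D³N_a) = (78.2×10³)(7.0⁴)/(8·66.0³·10) = 8.1635 N/mm = 8163.5 N/m
Wire length L = πDN_a = π·66.0·10 = 2073.5 mm
m = ρ·(πd²/4)·L = 7850 × 38.485×10⁻⁶ m² × 2.0735 m = 0.6264 kg
f_n = ½√(k/m) = 0.5·√(8163.5/0.6264) = 0.5·√(13032) = 57.08 Hz

57.1 Hz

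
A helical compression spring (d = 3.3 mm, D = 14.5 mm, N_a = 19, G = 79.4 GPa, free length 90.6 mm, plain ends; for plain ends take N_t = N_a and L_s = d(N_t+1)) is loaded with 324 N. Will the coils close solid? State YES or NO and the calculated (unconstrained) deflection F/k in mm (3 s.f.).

NO, δ = 15.9 mm

k = Gd⁴/(8D³N_a) = (79.4×10³)(3.3⁴)/(8·14.5³·19) = 20.32 N/mm
N_t = 19; L_s = 3.3·20 = 66 mm; δ_solid = L₀ − L_s = 90.6 − 66 = 24.6 mm
δ = F/k = 324/20.32 = 15.945 mm
δ < δ_solid → spring does not go solid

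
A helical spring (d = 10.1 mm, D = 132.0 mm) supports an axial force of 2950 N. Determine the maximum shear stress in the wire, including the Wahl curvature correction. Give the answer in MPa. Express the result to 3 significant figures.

Spring index C = D/d = 132.0/10.1 = 13.0693
K_W = (4C−1)/(4C−4) + 0.615/C = 51.277/48.277 + 0.0471 = 1.1092
τ₀ = 8FD/(πd³) = 8·2950·132.0/(π·10.1³) = 3.1152e+06/3236.8 = 962.44 MPa
τ_max = K·τ₀ = 1.1092 × 962.44 = 1067.5 MPa

1070 MPa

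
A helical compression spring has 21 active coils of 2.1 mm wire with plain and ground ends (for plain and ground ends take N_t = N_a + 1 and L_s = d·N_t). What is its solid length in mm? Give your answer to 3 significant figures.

46.2 mm

plain and ground ends: N_t = N_a + 1 = 21 + 1 = 22
L_s = d·N_t = 2.1 × 22 = 46.2 mm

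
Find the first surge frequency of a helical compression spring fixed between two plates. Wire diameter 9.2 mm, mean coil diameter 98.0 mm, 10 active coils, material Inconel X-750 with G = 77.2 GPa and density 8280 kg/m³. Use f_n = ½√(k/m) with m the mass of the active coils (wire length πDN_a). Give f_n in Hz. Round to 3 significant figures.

k = Gd⁴/(8D³N_a) = (77.2×10³)(9.2⁴)/(8·98.0³·10) = 7.3451 N/mm = 7345.1 N/m
Wire length L = πDN_a = π·98.0·10 = 3078.8 mm
m = ρ·(πd²/4)·L = 8280 × 66.476×10⁻⁶ m² × 3.0788 m = 1.6946 kg
f_n = ½√(k/m) = 0.5·√(7345.1/1.6946) = 0.5·√(4334.4) = 32.918 Hz

32.9 Hz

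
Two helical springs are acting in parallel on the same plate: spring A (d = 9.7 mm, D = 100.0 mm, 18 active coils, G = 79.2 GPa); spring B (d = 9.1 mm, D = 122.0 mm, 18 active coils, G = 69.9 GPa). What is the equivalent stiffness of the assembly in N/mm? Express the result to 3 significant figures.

k_A = Gd⁴/(8D³N_a) = (79.2×10³)(9.7⁴)/(8·100.0³·18) = 4.8691 N/mm
k_B = Gd⁴/(8D³N_a) = (69.9×10³)(9.1⁴)/(8·122.0³·18) = 1.8332 N/mm
Parallel: k_eq = 4.8691 + 1.8332 = 6.7023 N/mm

6.70 N/mm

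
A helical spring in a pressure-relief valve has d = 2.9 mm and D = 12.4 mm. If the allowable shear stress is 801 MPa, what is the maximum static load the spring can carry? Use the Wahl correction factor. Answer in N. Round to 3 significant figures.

451 N

C = D/d = 12.4/2.9 = 4.2759
K_W = (4C−1)/(4C−4) + 0.615/C = 16.103/13.103 + 0.1438 = 1.3728
τ_max = K·8FD/(πd³) → F_max = τ_allow·πd³/(8DK)
F_max = 801·π·2.9³/(8·12.4·1.3728) = 61373/136.18 = 450.68 N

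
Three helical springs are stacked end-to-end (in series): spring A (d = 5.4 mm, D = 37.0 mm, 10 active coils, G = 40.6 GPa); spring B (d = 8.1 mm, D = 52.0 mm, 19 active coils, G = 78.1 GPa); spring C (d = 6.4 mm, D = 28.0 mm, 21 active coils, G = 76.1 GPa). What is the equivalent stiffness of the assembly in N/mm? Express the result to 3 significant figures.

k_A = Gd⁴/(8D³N_a) = (40.6×10³)(5.4⁴)/(8·37.0³·10) = 8.5193 N/mm
k_B = Gd⁴/(8D³N_a) = (78.1×10³)(8.1⁴)/(8·52.0³·19) = 15.73 N/mm
k_C = Gd⁴/(8D³N_a) = (76.1×10³)(6.4⁴)/(8·28.0³·21) = 34.62 N/mm
Series: 1/k_eq = 1/8.5193 + 1/15.73 + 1/34.62 = 0.20984; k_eq = 4.7656 N/mm

4.77 N/mm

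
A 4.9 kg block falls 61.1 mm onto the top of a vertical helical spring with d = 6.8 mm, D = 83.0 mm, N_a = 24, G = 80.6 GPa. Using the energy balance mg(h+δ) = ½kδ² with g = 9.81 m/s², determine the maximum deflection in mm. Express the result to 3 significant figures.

k = Gd⁴/(8D³N_a) = (80.6×10³)(6.8⁴)/(8·83.0³·24) = 1.5698 N/mm
W = mg = 4.9 × 9.81 = 48.069 N
½kδ² − Wδ − Wh = 0 → δ = (W + √(W² + 2kWh))/k
δ = (48.069 + √(2310.6 + 9220.86))/1.5698 = (48.069 + 107.38)/1.5698 = 99.03 mm

99.0 mm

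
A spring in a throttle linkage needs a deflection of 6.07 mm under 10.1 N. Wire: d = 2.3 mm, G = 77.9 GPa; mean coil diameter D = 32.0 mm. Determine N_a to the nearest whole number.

Required rate k = F/δ = 10.1/6.07 = 1.6639 N/mm
N_a = Gd⁴/(8D³k) = (77.9×10³ × 2.3⁴)/(8 × 32.0³ × 1.6639)
    = 2.17996e+06 / 436187 = 4.998 → 5 coils

5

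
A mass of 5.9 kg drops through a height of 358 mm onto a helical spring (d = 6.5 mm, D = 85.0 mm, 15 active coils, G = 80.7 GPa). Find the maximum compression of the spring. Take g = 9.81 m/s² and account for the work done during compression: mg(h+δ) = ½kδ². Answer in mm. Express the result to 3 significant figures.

178 mm

k = Gd⁴/(8D³N_a) = (80.7×10³)(6.5⁴)/(8·85.0³·15) = 1.9547 N/mm
W = mg = 5.9 × 9.81 = 57.879 N
½kδ² − Wδ − Wh = 0 → δ = (W + √(W² + 2kWh))/k
δ = (57.879 + √(3350 + 81007.1))/1.9547 = (57.879 + 290.44)/1.9547 = 178.19 mm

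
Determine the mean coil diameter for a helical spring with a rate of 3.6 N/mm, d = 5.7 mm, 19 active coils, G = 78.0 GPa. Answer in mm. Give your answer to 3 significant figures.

D = (Gd⁴/(8N_a·k))^(1/3) = (78.0×10³·5.7⁴/(8·19·3.6))^(1/3)
  = (150469)^(1/3) = 53.1883 mm

53.2 mm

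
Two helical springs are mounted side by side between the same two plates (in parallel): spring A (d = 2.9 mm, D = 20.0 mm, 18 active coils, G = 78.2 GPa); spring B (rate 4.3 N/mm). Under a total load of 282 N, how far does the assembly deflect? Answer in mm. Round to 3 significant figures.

k_A = Gd⁴/(8D³N_a) = (78.2×10³)(2.9⁴)/(8·20.0³·18) = 4.8012 N/mm
Parallel: k_eq = 4.8012 + 4.3 = 9.1012 N/mm
δ = F/k_eq = 282/9.1012 = 30.985 mm

31.0 mm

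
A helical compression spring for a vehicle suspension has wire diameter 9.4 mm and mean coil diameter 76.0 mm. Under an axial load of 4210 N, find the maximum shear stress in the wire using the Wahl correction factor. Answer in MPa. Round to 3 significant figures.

1160 MPa

Spring index C = D/d = 76.0/9.4 = 8.0851
K_W = (4C−1)/(4C−4) + 0.615/C = 31.340/28.340 + 0.0761 = 1.1819
τ₀ = 8FD/(πd³) = 8·4210·76.0/(π·9.4³) = 2.55968e+06/2609.4 = 980.96 MPa
τ_max = K·τ₀ = 1.1819 × 980.96 = 1159.4 MPa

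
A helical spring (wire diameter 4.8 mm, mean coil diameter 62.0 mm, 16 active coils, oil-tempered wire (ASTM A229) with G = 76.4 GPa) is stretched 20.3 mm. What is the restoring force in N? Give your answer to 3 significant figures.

k = Gd⁴/(8D³N_a) = (76.4×10³)(4.8⁴)/(8·62.0³·16) = 1.3295 N/mm
F = k·δ = 1.3295 × 20.3 = 26.988 N

27.0 N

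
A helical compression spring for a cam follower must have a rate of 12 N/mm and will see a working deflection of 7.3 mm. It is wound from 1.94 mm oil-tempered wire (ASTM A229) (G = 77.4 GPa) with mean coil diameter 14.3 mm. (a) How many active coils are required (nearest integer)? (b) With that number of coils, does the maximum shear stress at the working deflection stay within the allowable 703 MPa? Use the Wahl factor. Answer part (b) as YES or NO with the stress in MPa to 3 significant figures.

(a) 4 coils; (b) YES, τ_max = 512 MPa

N_a = Gd⁴/(8D³k) = (77.4×10³)(1.94⁴)/(8·14.3³·12) = 3.905 → N_a = 4
Actual rate k = Gd⁴/(8D³·4) = 11.716 N/mm
Working load F = kδ = 11.716·7.3 = 85.529 N
C = 14.3/1.94 = 7.3711; K_W = (4C−1)/(4C−4)+0.615/C = 1.2012
τ_max = K_W·8FD/(πd³) = 1.2012·426.56 = 512.37 MPa
τ_max ≤ 703 MPa → acceptable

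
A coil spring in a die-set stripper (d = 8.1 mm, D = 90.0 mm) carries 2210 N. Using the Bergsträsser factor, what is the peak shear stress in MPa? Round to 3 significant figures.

Spring index C = D/d = 90.0/8.1 = 11.1111
K_B = (4C+2)/(4C−3) = 46.444/41.444 = 1.1206
τ₀ = 8FD/(πd³) = 8·2210·90.0/(π·8.1³) = 1.5912e+06/1669.6 = 953.06 MPa
τ_max = K·τ₀ = 1.1206 × 953.06 = 1068 MPa

1070 MPa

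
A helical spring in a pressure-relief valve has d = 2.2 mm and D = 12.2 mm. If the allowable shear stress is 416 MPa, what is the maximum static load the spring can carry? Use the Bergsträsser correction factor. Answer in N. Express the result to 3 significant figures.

C = D/d = 12.2/2.2 = 5.5455
K_B = (4C+2)/(4C−3) = 24.182/19.182 = 1.2607
τ_max = K·8FD/(πd³) → F_max = τ_allow·πd³/(8DK)
F_max = 416·π·2.2³/(8·12.2·1.2607) = 13916/123.04 = 113.1 N

113 N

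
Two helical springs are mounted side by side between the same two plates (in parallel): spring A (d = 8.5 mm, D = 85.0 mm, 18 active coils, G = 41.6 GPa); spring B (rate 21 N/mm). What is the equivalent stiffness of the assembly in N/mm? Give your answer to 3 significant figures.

23.5 N/mm

k_A = Gd⁴/(8D³N_a) = (41.6×10³)(8.5⁴)/(8·85.0³·18) = 2.4556 N/mm
Parallel: k_eq = 2.4556 + 21 = 23.456 N/mm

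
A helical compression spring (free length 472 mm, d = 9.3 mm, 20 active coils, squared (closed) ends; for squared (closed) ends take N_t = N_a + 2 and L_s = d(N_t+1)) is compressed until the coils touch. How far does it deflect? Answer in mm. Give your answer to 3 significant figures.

258 mm

N_t = 22; L_s = 9.3·23 = 213.9 mm
δ_solid = L₀ − L_s = 472 − 213.9 = 258.1 mm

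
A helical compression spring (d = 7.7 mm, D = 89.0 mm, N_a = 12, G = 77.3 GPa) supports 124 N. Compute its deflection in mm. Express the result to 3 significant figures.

30.9 mm

k = Gd⁴/(8D³N_a) = (77.3×10³)(7.7⁴)/(8·89.0³·12) = 4.0151 N/mm
δ = F/k = 124 / 4.0151 = 30.883 mm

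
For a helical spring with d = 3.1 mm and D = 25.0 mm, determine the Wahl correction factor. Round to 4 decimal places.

1.1824

C = D/d = 25.0/3.1 = 8.0645
K_W = (4C−1)/(4C−4) + 0.615/C = 31.258/28.258 + 0.0763 = 1.1824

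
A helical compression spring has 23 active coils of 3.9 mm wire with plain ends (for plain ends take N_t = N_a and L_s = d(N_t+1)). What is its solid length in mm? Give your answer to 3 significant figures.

plain ends: N_t = N_a = 23
L_s = d·(N_t+1) = 3.9 × 24 = 93.6 mm

93.6 mm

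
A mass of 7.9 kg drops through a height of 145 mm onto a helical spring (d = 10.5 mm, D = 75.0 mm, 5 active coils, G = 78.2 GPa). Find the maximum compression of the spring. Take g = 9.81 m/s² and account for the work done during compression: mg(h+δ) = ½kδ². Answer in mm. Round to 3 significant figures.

21.4 mm

k = Gd⁴/(8D³N_a) = (78.2×10³)(10.5⁴)/(8·75.0³·5) = 56.327 N/mm
W = mg = 7.9 × 9.81 = 77.499 N
½kδ² − Wδ − Wh = 0 → δ = (W + √(W² + 2kWh))/k
δ = (77.499 + √(6006.1 + 1.26594e+06))/56.327 = (77.499 + 1127.8)/56.327 = 21.398 mm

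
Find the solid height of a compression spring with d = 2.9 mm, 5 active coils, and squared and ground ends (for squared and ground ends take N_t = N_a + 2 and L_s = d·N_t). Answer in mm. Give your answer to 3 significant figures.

20.3 mm

squared and ground ends: N_t = N_a + 2 = 5 + 2 = 7
L_s = d·N_t = 2.9 × 7 = 20.3 mm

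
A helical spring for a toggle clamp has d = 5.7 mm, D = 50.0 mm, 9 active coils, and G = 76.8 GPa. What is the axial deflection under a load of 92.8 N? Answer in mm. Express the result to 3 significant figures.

k = Gd⁴/(8D³N_a) = (76.8×10³)(5.7⁴)/(8·50.0³·9) = 9.0078 N/mm
δ = F/k = 92.8 / 9.0078 = 10.302 mm

10.3 mm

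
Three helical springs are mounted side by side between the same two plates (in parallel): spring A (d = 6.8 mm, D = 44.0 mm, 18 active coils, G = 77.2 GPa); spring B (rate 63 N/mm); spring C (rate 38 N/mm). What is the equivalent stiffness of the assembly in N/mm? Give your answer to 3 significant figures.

k_A = Gd⁴/(8D³N_a) = (77.2×10³)(6.8⁴)/(8·44.0³·18) = 13.457 N/mm
Parallel: k_eq = 13.457 + 63 + 38 = 114.46 N/mm

114 N/mm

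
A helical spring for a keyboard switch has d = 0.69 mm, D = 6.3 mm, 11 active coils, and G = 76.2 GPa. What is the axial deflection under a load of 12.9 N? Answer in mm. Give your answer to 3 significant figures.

16.4 mm

k = Gd⁴/(8D³N_a) = (76.2×10³)(0.69⁴)/(8·6.3³·11) = 0.78496 N/mm
δ = F/k = 12.9 / 0.78496 = 16.434 mm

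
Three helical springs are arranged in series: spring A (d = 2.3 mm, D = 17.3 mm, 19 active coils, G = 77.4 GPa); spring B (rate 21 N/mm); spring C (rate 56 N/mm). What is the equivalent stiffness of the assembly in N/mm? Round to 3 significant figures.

k_A = Gd⁴/(8D³N_a) = (77.4×10³)(2.3⁴)/(8·17.3³·19) = 2.7521 N/mm
Series: 1/k_eq = 1/2.7521 + 1/21 + 1/56 = 0.42883; k_eq = 2.3319 N/mm

2.33 N/mm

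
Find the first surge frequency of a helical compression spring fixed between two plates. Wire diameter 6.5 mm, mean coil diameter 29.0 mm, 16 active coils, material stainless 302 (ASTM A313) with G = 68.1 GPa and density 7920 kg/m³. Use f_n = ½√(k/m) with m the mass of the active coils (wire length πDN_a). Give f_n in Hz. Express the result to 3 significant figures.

k = Gd⁴/(8D³N_a) = (68.1×10³)(6.5⁴)/(8·29.0³·16) = 38.94 N/mm = 38940 N/m
Wire length L = πDN_a = π·29.0·16 = 1457.7 mm
m = ρ·(πd²/4)·L = 7920 × 33.183×10⁻⁶ m² × 1.4577 m = 0.3831 kg
f_n = ½√(k/m) = 0.5·√(38940/0.3831) = 0.5·√(1.0165e+05) = 159.41 Hz

159 Hz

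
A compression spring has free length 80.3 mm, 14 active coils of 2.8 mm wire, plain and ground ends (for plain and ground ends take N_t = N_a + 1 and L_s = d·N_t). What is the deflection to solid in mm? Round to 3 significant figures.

38.3 mm

N_t = 15; L_s = 2.8·15 = 42 mm
δ_solid = L₀ − L_s = 80.3 − 42 = 38.3 mm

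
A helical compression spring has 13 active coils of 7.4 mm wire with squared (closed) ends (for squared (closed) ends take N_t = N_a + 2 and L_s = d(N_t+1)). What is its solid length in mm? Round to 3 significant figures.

118 mm

squared (closed) ends: N_t = N_a + 2 = 13 + 2 = 15
L_s = d·(N_t+1) = 7.4 × 16 = 118.4 mm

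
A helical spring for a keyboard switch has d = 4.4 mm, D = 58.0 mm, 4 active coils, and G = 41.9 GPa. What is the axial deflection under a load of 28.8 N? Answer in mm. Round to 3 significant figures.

k = Gd⁴/(8D³N_a) = (41.9×10³)(4.4⁴)/(8·58.0³·4) = 2.5153 N/mm
δ = F/k = 28.8 / 2.5153 = 11.45 mm

11.4 mm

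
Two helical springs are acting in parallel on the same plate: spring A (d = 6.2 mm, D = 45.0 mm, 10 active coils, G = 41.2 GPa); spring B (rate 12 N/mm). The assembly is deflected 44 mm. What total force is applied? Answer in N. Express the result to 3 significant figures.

k_A = Gd⁴/(8D³N_a) = (41.2×10³)(6.2⁴)/(8·45.0³·10) = 8.351 N/mm
Parallel: k_eq = 8.351 + 12 = 20.351 N/mm
F = k_eq·δ = 20.351·44 = 895.44 N

895 N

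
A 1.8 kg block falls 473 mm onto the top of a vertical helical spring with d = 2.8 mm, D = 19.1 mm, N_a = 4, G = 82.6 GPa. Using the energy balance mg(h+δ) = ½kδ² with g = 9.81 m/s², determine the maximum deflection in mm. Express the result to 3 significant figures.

k = Gd⁴/(8D³N_a) = (82.6×10³)(2.8⁴)/(8·19.1³·4) = 22.77 N/mm
W = mg = 1.8 × 9.81 = 17.658 N
½kδ² − Wδ − Wh = 0 → δ = (W + √(W² + 2kWh))/k
δ = (17.658 + √(311.8 + 380360))/22.77 = (17.658 + 616.99)/22.77 = 27.872 mm

27.9 mm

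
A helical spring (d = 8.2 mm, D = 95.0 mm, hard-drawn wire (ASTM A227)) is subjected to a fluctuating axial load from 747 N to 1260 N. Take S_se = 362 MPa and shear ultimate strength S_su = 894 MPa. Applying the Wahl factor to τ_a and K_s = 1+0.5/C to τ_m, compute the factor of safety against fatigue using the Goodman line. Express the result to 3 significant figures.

C = D/d = 95.0/8.2 = 11.5854; K_W = (4C−1)/(4C−4)+0.615/C = 1.1239; K_s = 1+0.5/C = 1.0432
F_a = (F_max−F_min)/2 = 256.5 N; F_m = (F_max+F_min)/2 = 1003.5 N
τ_a = K_W·8F_aD/(πd³) = 1.1239 × 112.54 = 126.49 MPa
τ_m = K_s·8F_mD/(πd³) = 1.0432 × 440.29 = 459.29 MPa
Goodman: 1/n_f = τ_a/S_se + τ_m/S_su = 126.49/362 + 459.29/894 = 0.34942 + 0.51375 = 0.86317
n_f = 1/0.86317 = 1.159

1.16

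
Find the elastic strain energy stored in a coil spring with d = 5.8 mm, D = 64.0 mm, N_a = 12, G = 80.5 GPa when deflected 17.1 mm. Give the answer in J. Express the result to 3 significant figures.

k = Gd⁴/(8D³N_a) = (80.5×10³)(5.8⁴)/(8·64.0³·12) = 3.6199 N/mm
U = ½kδ² = 0.5 × 3.6199 × 17.1² = 529.25 N·mm = 0.52925 J

0.529 J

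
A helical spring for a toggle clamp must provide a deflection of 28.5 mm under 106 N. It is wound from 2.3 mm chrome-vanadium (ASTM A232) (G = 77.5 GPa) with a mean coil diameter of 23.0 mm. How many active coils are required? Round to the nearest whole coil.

Required rate k = F/δ = 106/28.5 = 3.7193 N/mm
N_a = Gd⁴/(8D³k) = (77.5×10³ × 2.3⁴)/(8 × 23.0³ × 3.7193)
    = 2.16877e+06 / 362022 = 5.991 → 6 coils

6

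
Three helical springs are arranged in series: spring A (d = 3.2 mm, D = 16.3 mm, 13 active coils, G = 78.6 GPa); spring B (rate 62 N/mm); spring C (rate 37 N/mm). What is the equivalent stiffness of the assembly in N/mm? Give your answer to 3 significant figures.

k_A = Gd⁴/(8D³N_a) = (78.6×10³)(3.2⁴)/(8·16.3³·13) = 18.299 N/mm
Series: 1/k_eq = 1/18.299 + 1/62 + 1/37 = 0.097804; k_eq = 10.225 N/mm

10.2 N/mm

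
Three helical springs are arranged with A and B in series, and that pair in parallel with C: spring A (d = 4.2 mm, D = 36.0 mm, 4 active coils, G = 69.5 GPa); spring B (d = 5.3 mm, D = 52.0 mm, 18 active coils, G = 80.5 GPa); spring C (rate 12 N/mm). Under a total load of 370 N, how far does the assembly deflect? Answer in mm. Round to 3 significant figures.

25.4 mm

k_A = Gd⁴/(8D³N_a) = (69.5×10³)(4.2⁴)/(8·36.0³·4) = 14.485 N/mm
k_B = Gd⁴/(8D³N_a) = (80.5×10³)(5.3⁴)/(8·52.0³·18) = 3.1371 N/mm
Springs A,B series: k_AB = 1/(1/14.485+1/3.1371) = 2.5786 N/mm; parallel with C: k_eq = 2.5786+12 = 14.579 N/mm
δ = F/k_eq = 370/14.579 = 25.38 mm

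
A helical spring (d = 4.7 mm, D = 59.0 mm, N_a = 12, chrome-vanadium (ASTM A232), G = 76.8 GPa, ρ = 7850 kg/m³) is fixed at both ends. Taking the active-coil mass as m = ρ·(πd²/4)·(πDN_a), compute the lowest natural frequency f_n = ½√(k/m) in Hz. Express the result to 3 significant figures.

k = Gd⁴/(8D³N_a) = (76.8×10³)(4.7⁴)/(8·59.0³·12) = 1.9008 N/mm = 1900.8 N/m
Wire length L = πDN_a = π·59.0·12 = 2224.2 mm
m = ρ·(πd²/4)·L = 7850 × 17.349×10⁻⁶ m² × 2.2242 m = 0.30293 kg
f_n = ½√(k/m) = 0.5·√(1900.8/0.30293) = 0.5·√(6274.6) = 39.606 Hz

39.6 Hz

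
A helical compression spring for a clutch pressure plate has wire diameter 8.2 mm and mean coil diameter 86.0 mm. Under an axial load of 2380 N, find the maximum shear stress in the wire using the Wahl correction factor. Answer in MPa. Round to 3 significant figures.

Spring index C = D/d = 86.0/8.2 = 10.4878
K_W = (4C−1)/(4C−4) + 0.615/C = 40.951/37.951 + 0.0586 = 1.1377
τ₀ = 8FD/(πd³) = 8·2380·86.0/(π·8.2³) = 1.63744e+06/1732.2 = 945.31 MPa
τ_max = K·τ₀ = 1.1377 × 945.31 = 1075.5 MPa

1080 MPa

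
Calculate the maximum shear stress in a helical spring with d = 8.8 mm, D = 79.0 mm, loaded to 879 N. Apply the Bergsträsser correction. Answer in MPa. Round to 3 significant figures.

299 MPa

Spring index C = D/d = 79.0/8.8 = 8.9773
K_B = (4C+2)/(4C−3) = 37.909/32.909 = 1.1519
τ₀ = 8FD/(πd³) = 8·879·79.0/(π·8.8³) = 555528/2140.9 = 259.48 MPa
τ_max = K·τ₀ = 1.1519 × 259.48 = 298.91 MPa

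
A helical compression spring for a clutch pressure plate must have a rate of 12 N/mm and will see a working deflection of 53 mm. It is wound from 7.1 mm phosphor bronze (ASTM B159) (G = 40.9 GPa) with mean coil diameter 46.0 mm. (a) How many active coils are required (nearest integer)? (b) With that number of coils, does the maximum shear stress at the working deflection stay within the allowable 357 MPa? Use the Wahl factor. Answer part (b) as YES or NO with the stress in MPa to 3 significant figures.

N_a = Gd⁴/(8D³k) = (40.9×10³)(7.1⁴)/(8·46.0³·12) = 11.12 → N_a = 11
Actual rate k = Gd⁴/(8D³·11) = 12.134 N/mm
Working load F = kδ = 12.134·53 = 643.1 N
C = 46.0/7.1 = 6.4789; K_W = (4C−1)/(4C−4)+0.615/C = 1.2318
τ_max = K_W·8FD/(πd³) = 1.2318·210.47 = 259.27 MPa
τ_max ≤ 357 MPa → acceptable

(a) 11 coils; (b) YES, τ_max = 259 MPa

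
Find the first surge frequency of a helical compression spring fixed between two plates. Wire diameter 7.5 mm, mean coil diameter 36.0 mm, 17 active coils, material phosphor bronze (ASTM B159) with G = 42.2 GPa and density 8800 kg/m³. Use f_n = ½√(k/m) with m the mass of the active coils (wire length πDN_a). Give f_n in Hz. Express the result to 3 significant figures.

83.9 Hz

k = Gd⁴/(8D³N_a) = (42.2×10³)(7.5⁴)/(8·36.0³·17) = 21.043 N/mm = 21043 N/m
Wire length L = πDN_a = π·36.0·17 = 1922.7 mm
m = ρ·(πd²/4)·L = 8800 × 44.179×10⁻⁶ m² × 1.9227 m = 0.74747 kg
f_n = ½√(k/m) = 0.5·√(21043/0.74747) = 0.5·√(28152) = 83.893 Hz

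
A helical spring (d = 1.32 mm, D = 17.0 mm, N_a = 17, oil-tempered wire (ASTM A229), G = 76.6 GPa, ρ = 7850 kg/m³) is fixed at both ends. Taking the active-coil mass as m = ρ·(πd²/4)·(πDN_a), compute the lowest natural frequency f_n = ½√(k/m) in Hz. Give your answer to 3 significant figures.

k = Gd⁴/(8D³N_a) = (76.6×10³)(1.32⁴)/(8·17.0³·17) = 0.34805 N/mm = 348.05 N/m
Wire length L = πDN_a = π·17.0·17 = 907.92 mm
m = ρ·(πd²/4)·L = 7850 × 1.3685×10⁻⁶ m² × 0.90792 m = 0.0097534 kg
f_n = ½√(k/m) = 0.5·√(348.05/0.0097534) = 0.5·√(35685) = 94.452 Hz

94.5 Hz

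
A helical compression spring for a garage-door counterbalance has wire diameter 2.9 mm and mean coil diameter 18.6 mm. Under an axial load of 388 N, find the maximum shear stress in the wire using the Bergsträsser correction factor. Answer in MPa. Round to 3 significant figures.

Spring index C = D/d = 18.6/2.9 = 6.4138
K_B = (4C+2)/(4C−3) = 27.655/22.655 = 1.2207
τ₀ = 8FD/(πd³) = 8·388·18.6/(π·2.9³) = 57734.4/76.62 = 753.51 MPa
τ_max = K·τ₀ = 1.2207 × 753.51 = 919.81 MPa

920 MPa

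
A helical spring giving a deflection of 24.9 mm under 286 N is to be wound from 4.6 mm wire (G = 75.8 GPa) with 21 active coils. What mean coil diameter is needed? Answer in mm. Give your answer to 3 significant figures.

Required rate k = F/δ = 286/24.9 = 11.486 N/mm
D = (Gd⁴/(8N_a·k))^(1/3) = (75.8×10³·4.6⁴/(8·21·11.486))^(1/3)
  = (17588.3)^(1/3) = 26.0061 mm

26.0 mm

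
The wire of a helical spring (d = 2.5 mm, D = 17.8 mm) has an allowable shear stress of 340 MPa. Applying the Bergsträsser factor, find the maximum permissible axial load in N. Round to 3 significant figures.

98.0 N

C = D/d = 17.8/2.5 = 7.1200
K_B = (4C+2)/(4C−3) = 30.480/25.480 = 1.1962
τ_max = K·8FD/(πd³) → F_max = τ_allow·πd³/(8DK)
F_max = 340·π·2.5³/(8·17.8·1.1962) = 16690/170.34 = 97.977 N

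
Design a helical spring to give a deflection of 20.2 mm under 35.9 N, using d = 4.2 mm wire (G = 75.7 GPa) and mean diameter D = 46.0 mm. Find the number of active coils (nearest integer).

17

Required rate k = F/δ = 35.9/20.2 = 1.7772 N/mm
N_a = Gd⁴/(8D³k) = (75.7×10³ × 4.2⁴)/(8 × 46.0³ × 1.7772)
    = 2.35555e+07 / 1.38391e+06 = 17.02 → 17 coils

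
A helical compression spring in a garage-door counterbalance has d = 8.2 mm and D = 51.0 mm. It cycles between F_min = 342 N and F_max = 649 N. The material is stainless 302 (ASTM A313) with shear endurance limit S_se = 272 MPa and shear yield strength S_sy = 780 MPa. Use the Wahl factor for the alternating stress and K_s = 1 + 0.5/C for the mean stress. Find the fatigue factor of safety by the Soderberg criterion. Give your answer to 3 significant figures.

C = D/d = 51.0/8.2 = 6.2195; K_W = (4C−1)/(4C−4)+0.615/C = 1.2426; K_s = 1+0.5/C = 1.0804
F_a = (F_max−F_min)/2 = 153.5 N; F_m = (F_max+F_min)/2 = 495.5 N
τ_a = K_W·8F_aD/(πd³) = 1.2426 × 36.156 = 44.926 MPa
τ_m = K_s·8F_mD/(πd³) = 1.0804 × 116.71 = 126.09 MPa
Soderberg: 1/n_f = τ_a/S_se + τ_m/S_sy = 44.926/272 + 126.09/780 = 0.16517 + 0.16166 = 0.32683
n_f = 1/0.32683 = 3.06

3.06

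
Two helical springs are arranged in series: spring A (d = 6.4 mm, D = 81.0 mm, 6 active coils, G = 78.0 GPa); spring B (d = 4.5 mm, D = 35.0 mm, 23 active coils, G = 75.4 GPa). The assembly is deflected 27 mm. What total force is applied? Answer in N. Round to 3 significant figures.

60.0 N

k_A = Gd⁴/(8D³N_a) = (78.0×10³)(6.4⁴)/(8·81.0³·6) = 5.13 N/mm
k_B = Gd⁴/(8D³N_a) = (75.4×10³)(4.5⁴)/(8·35.0³·23) = 3.9192 N/mm
Series: 1/k_eq = 1/5.13 + 1/3.9192 = 0.45008; k_eq = 2.2218 N/mm
F = k_eq·δ = 2.2218·27 = 59.989 N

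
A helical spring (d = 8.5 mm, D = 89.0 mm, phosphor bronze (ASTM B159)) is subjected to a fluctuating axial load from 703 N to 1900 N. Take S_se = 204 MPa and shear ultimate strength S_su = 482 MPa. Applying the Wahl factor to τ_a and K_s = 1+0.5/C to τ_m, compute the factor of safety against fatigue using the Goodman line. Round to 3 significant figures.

C = D/d = 89.0/8.5 = 10.4706; K_W = (4C−1)/(4C−4)+0.615/C = 1.1379; K_s = 1+0.5/C = 1.0478
F_a = (F_max−F_min)/2 = 598.5 N; F_m = (F_max+F_min)/2 = 1301.5 N
τ_a = K_W·8F_aD/(πd³) = 1.1379 × 220.87 = 251.33 MPa
τ_m = K_s·8F_mD/(πd³) = 1.0478 × 480.31 = 503.24 MPa
Goodman: 1/n_f = τ_a/S_se + τ_m/S_su = 251.33/204 + 503.24/482 = 1.23203 + 1.04407 = 2.2761
n_f = 1/2.2761 = 0.4393

0.439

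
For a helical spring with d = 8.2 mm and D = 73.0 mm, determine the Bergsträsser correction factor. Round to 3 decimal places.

1.153

C = D/d = 73.0/8.2 = 8.9024
K_B = (4C+2)/(4C−3) = 37.610/32.610 = 1.1533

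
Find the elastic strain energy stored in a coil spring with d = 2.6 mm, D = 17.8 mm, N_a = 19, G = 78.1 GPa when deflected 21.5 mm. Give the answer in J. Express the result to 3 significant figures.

0.962 J

k = Gd⁴/(8D³N_a) = (78.1×10³)(2.6⁴)/(8·17.8³·19) = 4.1633 N/mm
U = ½kδ² = 0.5 × 4.1633 × 21.5² = 962.25 N·mm = 0.96225 J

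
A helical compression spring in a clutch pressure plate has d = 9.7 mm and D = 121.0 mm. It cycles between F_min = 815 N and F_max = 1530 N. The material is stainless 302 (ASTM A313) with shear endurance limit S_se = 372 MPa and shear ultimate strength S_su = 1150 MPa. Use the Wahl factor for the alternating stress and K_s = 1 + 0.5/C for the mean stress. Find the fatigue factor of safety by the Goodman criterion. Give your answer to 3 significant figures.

C = D/d = 121.0/9.7 = 12.4742; K_W = (4C−1)/(4C−4)+0.615/C = 1.1147; K_s = 1+0.5/C = 1.0401
F_a = (F_max−F_min)/2 = 357.5 N; F_m = (F_max+F_min)/2 = 1172.5 N
τ_a = K_W·8F_aD/(πd³) = 1.1147 × 120.69 = 134.53 MPa
τ_m = K_s·8F_mD/(πd³) = 1.0401 × 395.84 = 411.71 MPa
Goodman: 1/n_f = τ_a/S_se + τ_m/S_su = 134.53/372 + 411.71/1150 = 0.36165 + 0.35801 = 0.71966
n_f = 1/0.71966 = 1.39

1.39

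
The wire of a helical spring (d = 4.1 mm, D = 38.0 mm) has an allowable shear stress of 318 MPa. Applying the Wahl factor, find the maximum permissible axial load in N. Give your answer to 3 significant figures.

C = D/d = 38.0/4.1 = 9.2683
K_W = (4C−1)/(4C−4) + 0.615/C = 36.073/33.073 + 0.0664 = 1.1571
τ_max = K·8FD/(πd³) → F_max = τ_allow·πd³/(8DK)
F_max = 318·π·4.1³/(8·38.0·1.1571) = 68854/351.75 = 195.75 N

196 N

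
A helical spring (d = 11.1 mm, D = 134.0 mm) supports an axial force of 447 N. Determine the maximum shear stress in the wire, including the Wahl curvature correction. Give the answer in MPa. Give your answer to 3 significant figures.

125 MPa

Spring index C = D/d = 134.0/11.1 = 12.0721
K_W = (4C−1)/(4C−4) + 0.615/C = 47.288/44.288 + 0.0509 = 1.1187
τ₀ = 8FD/(πd³) = 8·447·134.0/(π·11.1³) = 479184/4296.5 = 111.53 MPa
τ_max = K·τ₀ = 1.1187 × 111.53 = 124.76 MPa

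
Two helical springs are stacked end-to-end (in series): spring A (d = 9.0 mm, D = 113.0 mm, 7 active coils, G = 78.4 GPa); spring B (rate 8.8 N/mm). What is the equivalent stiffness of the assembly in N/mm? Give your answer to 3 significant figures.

k_A = Gd⁴/(8D³N_a) = (78.4×10³)(9.0⁴)/(8·113.0³·7) = 6.3659 N/mm
Series: 1/k_eq = 1/6.3659 + 1/8.8 = 0.27072; k_eq = 3.6938 N/mm

3.69 N/mm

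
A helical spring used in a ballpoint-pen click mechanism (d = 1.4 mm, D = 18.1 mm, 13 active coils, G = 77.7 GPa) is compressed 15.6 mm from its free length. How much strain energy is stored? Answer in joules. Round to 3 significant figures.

k = Gd⁴/(8D³N_a) = (77.7×10³)(1.4⁴)/(8·18.1³·13) = 0.48402 N/mm
U = ½kδ² = 0.5 × 0.48402 × 15.6² = 58.896 N·mm = 0.058896 J

0.0589 J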